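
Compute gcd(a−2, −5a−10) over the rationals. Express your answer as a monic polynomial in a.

1

Repeated division with remainder:
  a−2 = (−1/5)(−5a−10) + (−4)
  −5a−10 = ((5/4)a+5/2)(−4) + (0)
The last nonzero remainder is the constant −4, so the polynomials are coprime and gcd = 1.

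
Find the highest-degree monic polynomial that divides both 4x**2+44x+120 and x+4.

Euclidean algorithm in ℚ[x]:
  4x**2+44x+120 = (4x+28)(x+4) + (8)
  x+4 = ((1/8)x+1/2)(8) + (0)
The last nonzero remainder is the constant 8, so the polynomials are coprime and gcd = 1.

1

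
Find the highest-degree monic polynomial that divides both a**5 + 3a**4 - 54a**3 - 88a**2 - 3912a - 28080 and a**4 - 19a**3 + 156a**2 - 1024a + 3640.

a**3 - 12a**2 + 72a - 520

Apply the Euclidean algorithm:
  a**5 + 3a**4 - 54a**3 - 88a**2 - 3912a - 28080 = (a + 22)(a**4 - 19a**3 + 156a**2 - 1024a + 3640) + (208a**3 - 2496a**2 + 14976a - 108160)
  a**4 - 19a**3 + 156a**2 - 1024a + 3640 = ((1/208)a - 7/208)(208a**3 - 2496a**2 + 14976a - 108160) + (0)
Last nonzero remainder: 208a**3 - 2496a**2 + 14976a - 108160. Dividing through by 208 gives the monic gcd a**3 - 12a**2 + 72a - 520.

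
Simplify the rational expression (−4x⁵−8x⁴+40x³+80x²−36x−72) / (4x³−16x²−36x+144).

(−x³−2x²+x+2)/(x−4)

Euclidean algorithm in ℚ[x]:
  −4x⁵−8x⁴+40x³+80x²−36x−72 = (−x²−6x−23)(4x³−16x²−36x+144) + (−360x²+3240)
  4x³−16x²−36x+144 = (−(1/90)x+2/45)(−360x²+3240) + (0)
Last nonzero remainder: −360x²+3240. Dividing through by −360 gives the monic gcd x²−9.
Cancel x²−9 from numerator and denominator to get the reduced form.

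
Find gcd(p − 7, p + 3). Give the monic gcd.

1

By polynomial division,
  p − 7 = (p + 3) + (−10)
  p + 3 = (−(1/10)p − 3/10)(−10) + (0)
The last nonzero remainder is the constant −10, so the polynomials are coprime and gcd = 1.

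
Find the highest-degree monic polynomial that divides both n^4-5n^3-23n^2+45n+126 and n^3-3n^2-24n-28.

n^2-5n-14

Apply the Euclidean algorithm:
  n^4-5n^3-23n^2+45n+126 = (n-2)(n^3-3n^2-24n-28) + (-5n^2+25n+70)
  n^3-3n^2-24n-28 = (-(1/5)n-2/5)(-5n^2+25n+70) + (0)
Last nonzero remainder: -5n^2+25n+70. Dividing through by -5 gives the monic gcd n^2-5n-14.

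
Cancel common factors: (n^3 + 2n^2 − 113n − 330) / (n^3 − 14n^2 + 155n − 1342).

(n^2 + 13n + 30)/(n^2 − 3n + 122)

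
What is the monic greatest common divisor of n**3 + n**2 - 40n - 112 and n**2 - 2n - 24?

n + 4

Apply the Euclidean algorithm:
  n**3 + n**2 - 40n - 112 = (n + 3)(n**2 - 2n - 24) + (-10n - 40)
  n**2 - 2n - 24 = (-(1/10)n + 3/5)(-10n - 40) + (0)
Last nonzero remainder: -10n - 40. Dividing through by -10 gives the monic gcd n + 4.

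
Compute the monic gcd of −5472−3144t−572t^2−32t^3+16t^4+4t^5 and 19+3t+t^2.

19+3t+t^2

Euclidean algorithm in ℚ[t]:
  4t^5+16t^4−32t^3−572t^2−3144t−5472 = (4t^3+4t^2−120t−288)(t^2+3t+19) + (0)
The last nonzero remainder t^2+3t+19 is already monic.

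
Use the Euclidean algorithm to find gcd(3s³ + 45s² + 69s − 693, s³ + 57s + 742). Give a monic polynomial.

s + 7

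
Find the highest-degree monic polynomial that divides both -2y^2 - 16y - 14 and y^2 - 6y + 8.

Repeated division with remainder:
  -2y^2 - 16y - 14 = (-2)(y^2 - 6y + 8) + (-28y + 2)
  y^2 - 6y + 8 = (-(1/28)y + 83/392)(-28y + 2) + (1485/196)
  -28y + 2 = (-(5488/1485)y + 392/1485)(1485/196) + (0)
The last nonzero remainder is the constant 1485/196, so the polynomials are coprime and gcd = 1.

1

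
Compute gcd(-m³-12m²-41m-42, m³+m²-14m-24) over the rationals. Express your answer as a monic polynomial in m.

m²+5m+6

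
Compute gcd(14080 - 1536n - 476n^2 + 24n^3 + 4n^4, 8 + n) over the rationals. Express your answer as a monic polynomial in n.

Apply the Euclidean algorithm:
  4n^4 + 24n^3 - 476n^2 - 1536n + 14080 = (4n^3 - 8n^2 - 412n + 1760)(n + 8) + (0)
The last nonzero remainder n + 8 is already monic.

8 + n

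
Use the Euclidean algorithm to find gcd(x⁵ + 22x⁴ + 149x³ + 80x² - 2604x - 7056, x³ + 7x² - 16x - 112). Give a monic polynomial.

Repeated division with remainder:
  x⁵ + 22x⁴ + 149x³ + 80x² - 2604x - 7056 = (x² + 15x + 60)(x³ + 7x² - 16x - 112) + (12x² + 36x - 336)
  x³ + 7x² - 16x - 112 = ((1/12)x + 1/3)(12x² + 36x - 336) + (0)
Last nonzero remainder: 12x² + 36x - 336. Dividing through by 12 gives the monic gcd x² + 3x - 28.

x² + 3x - 28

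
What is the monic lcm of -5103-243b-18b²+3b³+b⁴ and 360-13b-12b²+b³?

204120+25029b-3654b²-309b³-67b⁴+b⁶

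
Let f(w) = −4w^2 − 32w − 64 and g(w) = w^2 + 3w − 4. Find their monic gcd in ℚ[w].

Euclidean algorithm in ℚ[w]:
  −4w^2 − 32w − 64 = (−4)(w^2 + 3w − 4) + (−20w − 80)
  w^2 + 3w − 4 = (−(1/20)w + 1/20)(−20w − 80) + (0)
Last nonzero remainder: −20w − 80. Dividing through by −20 gives the monic gcd w + 4.

w + 4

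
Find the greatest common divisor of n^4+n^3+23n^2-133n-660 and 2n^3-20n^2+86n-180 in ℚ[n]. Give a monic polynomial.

n-5

Repeated division with remainder:
  n^4+n^3+23n^2-133n-660 = ((1/2)n+11/2)(2n^3-20n^2+86n-180) + (90n^2-516n+330)
  2n^3-20n^2+86n-180 = ((1/45)n-64/675)(90n^2-516n+330) + ((6692/225)n-6692/45)
  90n^2-516n+330 = ((10125/3346)n-7425/3346)((6692/225)n-6692/45) + (0)
Last nonzero remainder: (6692/225)n-6692/45. Dividing through by 6692/225 gives the monic gcd n-5.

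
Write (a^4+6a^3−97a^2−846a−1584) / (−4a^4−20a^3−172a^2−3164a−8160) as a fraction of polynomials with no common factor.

(−a^2+5a+66)/(4a^2−24a+340)

Repeated division with remainder:
  a^4+6a^3−97a^2−846a−1584 = (−1/4)(−4a^4−20a^3−172a^2−3164a−8160) + (a^3−140a^2−1637a−3624)
  −4a^4−20a^3−172a^2−3164a−8160 = (−4a−580)(a^3−140a^2−1637a−3624) + (−87920a^2−967120a−2110080)
  a^3−140a^2−1637a−3624 = (−(1/87920)a+151/87920)(−87920a^2−967120a−2110080) + (0)
Last nonzero remainder: −87920a^2−967120a−2110080. Dividing through by −87920 gives the monic gcd a^2+11a+24.
Cancel a^2+11a+24 from numerator and denominator to get the reduced form.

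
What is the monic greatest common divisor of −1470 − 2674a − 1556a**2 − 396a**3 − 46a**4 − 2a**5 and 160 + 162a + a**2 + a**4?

5 + 6a + a**2

By polynomial division,
  −2a**5 − 46a**4 − 396a**3 − 1556a**2 − 2674a − 1470 = (−2a − 46)(a**4 + a**2 + 162a + 160) + (−394a**3 − 1186a**2 + 5098a + 5890)
  a**4 + a**2 + 162a + 160 = (−(1/394)a + 593/77618)(−394a**3 − 1186a**2 + 5098a + 5890) + ((892611/38809)a**2 + (5355666/38809)a + 4463055/38809)
  −394a**3 − 1186a**2 + 5098a + 5890 = (−(15290746/892611)a + 45717002/892611)((892611/38809)a**2 + (5355666/38809)a + 4463055/38809) + (0)
Last nonzero remainder: (892611/38809)a**2 + (5355666/38809)a + 4463055/38809. Dividing through by 892611/38809 gives the monic gcd a**2 + 6a + 5.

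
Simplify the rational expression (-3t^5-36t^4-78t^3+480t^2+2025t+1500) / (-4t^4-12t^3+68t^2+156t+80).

(3t^2+30t+75)/(4t+4)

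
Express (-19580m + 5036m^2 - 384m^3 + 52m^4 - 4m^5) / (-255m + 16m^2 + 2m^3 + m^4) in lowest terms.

Repeated division with remainder:
  -4m^5 + 52m^4 - 384m^3 + 5036m^2 - 19580m = (-4m + 60)(m^4 + 2m^3 + 16m^2 - 255m) + (-440m^3 + 3056m^2 - 4280m)
  m^4 + 2m^3 + 16m^2 - 255m = (-(1/440)m - 123/6050)(-440m^3 + 3056m^2 - 4280m) + ((206919/3025)m^2 - (206919/605)m)
  -440m^3 + 3056m^2 - 4280m = (-(1331000/206919)m + 2589400/206919)((206919/3025)m^2 - (206919/605)m) + (0)
Last nonzero remainder: (206919/3025)m^2 - (206919/605)m. Dividing through by 206919/3025 gives the monic gcd m^2 - 5m.
Cancel m^2 - 5m from numerator and denominator to get the reduced form.

(3916 - 224m + 32m^2 - 4m^3)/(51 + 7m + m^2)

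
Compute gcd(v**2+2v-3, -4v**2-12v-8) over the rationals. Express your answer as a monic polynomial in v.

1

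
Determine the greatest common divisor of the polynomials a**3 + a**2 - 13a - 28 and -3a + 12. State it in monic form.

Apply the Euclidean algorithm:
  a**3 + a**2 - 13a - 28 = (-(1/3)a**2 - (5/3)a - 7/3)(-3a + 12) + (0)
Last nonzero remainder: -3a + 12. Dividing through by -3 gives the monic gcd a - 4.

a - 4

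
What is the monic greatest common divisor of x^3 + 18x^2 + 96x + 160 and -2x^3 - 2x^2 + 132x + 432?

x + 4

Euclidean algorithm in ℚ[x]:
  x^3 + 18x^2 + 96x + 160 = (-1/2)(-2x^3 - 2x^2 + 132x + 432) + (17x^2 + 162x + 376)
  -2x^3 - 2x^2 + 132x + 432 = (-(2/17)x + 290/289)(17x^2 + 162x + 376) + ((3952/289)x + 15808/289)
  17x^2 + 162x + 376 = ((4913/3952)x + 13583/1976)((3952/289)x + 15808/289) + (0)
Last nonzero remainder: (3952/289)x + 15808/289. Dividing through by 3952/289 gives the monic gcd x + 4.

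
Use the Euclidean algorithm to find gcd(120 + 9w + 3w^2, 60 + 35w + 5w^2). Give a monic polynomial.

By polynomial division,
  3w^2 + 9w + 120 = (3/5)(5w^2 + 35w + 60) + (−12w + 84)
  5w^2 + 35w + 60 = (−(5/12)w − 35/6)(−12w + 84) + (550)
  −12w + 84 = (−(6/275)w + 42/275)(550) + (0)
The last nonzero remainder is the constant 550, so the polynomials are coprime and gcd = 1.

1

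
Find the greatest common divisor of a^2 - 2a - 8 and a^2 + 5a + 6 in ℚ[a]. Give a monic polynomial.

Repeated division with remainder:
  a^2 - 2a - 8 = (a^2 + 5a + 6) + (-7a - 14)
  a^2 + 5a + 6 = (-(1/7)a - 3/7)(-7a - 14) + (0)
Last nonzero remainder: -7a - 14. Dividing through by -7 gives the monic gcd a + 2.

a + 2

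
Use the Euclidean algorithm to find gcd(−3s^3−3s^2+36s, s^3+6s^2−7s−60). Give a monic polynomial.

Repeated division with remainder:
  −3s^3−3s^2+36s = (−3)(s^3+6s^2−7s−60) + (15s^2+15s−180)
  s^3+6s^2−7s−60 = ((1/15)s+1/3)(15s^2+15s−180) + (0)
Last nonzero remainder: 15s^2+15s−180. Dividing through by 15 gives the monic gcd s^2+s−12.

s^2+s−12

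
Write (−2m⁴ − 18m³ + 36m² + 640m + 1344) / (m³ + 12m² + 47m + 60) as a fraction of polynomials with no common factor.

Repeated division with remainder:
  −2m⁴ − 18m³ + 36m² + 640m + 1344 = (−2m + 6)(m³ + 12m² + 47m + 60) + (58m² + 478m + 984)
  m³ + 12m² + 47m + 60 = ((1/58)m + 109/1682)(58m² + 478m + 984) + (−(792/841)m − 3168/841)
  58m² + 478m + 984 = (−(24389/396)m − 34481/132)(−(792/841)m − 3168/841) + (0)
Last nonzero remainder: −(792/841)m − 3168/841. Dividing through by −792/841 gives the monic gcd m + 4.
Cancel m + 4 from numerator and denominator to get the reduced form.

(−2m³ − 10m² + 76m + 336)/(m² + 8m + 15)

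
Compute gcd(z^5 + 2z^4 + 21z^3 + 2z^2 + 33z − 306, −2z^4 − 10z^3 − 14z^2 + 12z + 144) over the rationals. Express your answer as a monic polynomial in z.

Apply the Euclidean algorithm:
  z^5 + 2z^4 + 21z^3 + 2z^2 + 33z − 306 = (−(1/2)z + 3/2)(−2z^4 − 10z^3 − 14z^2 + 12z + 144) + (29z^3 + 29z^2 + 87z − 522)
  −2z^4 − 10z^3 − 14z^2 + 12z + 144 = (−(2/29)z − 8/29)(29z^3 + 29z^2 + 87z − 522) + (0)
Last nonzero remainder: 29z^3 + 29z^2 + 87z − 522. Dividing through by 29 gives the monic gcd z^3 + z^2 + 3z − 18.

z^3 + z^2 + 3z − 18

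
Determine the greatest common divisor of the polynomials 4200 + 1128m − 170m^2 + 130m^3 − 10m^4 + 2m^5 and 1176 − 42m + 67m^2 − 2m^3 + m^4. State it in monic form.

Euclidean algorithm in ℚ[m]:
  2m^5 − 10m^4 + 130m^3 − 170m^2 + 1128m + 4200 = (2m − 6)(m^4 − 2m^3 + 67m^2 − 42m + 1176) + (−16m^3 + 316m^2 − 1476m + 11256)
  m^4 − 2m^3 + 67m^2 − 42m + 1176 = (−(1/16)m − 71/64)(−16m^3 + 316m^2 − 1476m + 11256) + ((5205/16)m^2 − (15615/16)m + 109305/8)
  −16m^3 + 316m^2 − 1476m + 11256 = (−(256/5205)m + 4288/5205)((5205/16)m^2 − (15615/16)m + 109305/8) + (0)
Last nonzero remainder: (5205/16)m^2 − (15615/16)m + 109305/8. Dividing through by 5205/16 gives the monic gcd m^2 − 3m + 42.

42 − 3m + m^2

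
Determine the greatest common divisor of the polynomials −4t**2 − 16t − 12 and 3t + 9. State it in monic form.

t + 3

Euclidean algorithm in ℚ[t]:
  −4t**2 − 16t − 12 = (−(4/3)t − 4/3)(3t + 9) + (0)
Last nonzero remainder: 3t + 9. Dividing through by 3 gives the monic gcd t + 3.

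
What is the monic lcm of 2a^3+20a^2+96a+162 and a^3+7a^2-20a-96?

Apply the Euclidean algorithm:
  2a^3+20a^2+96a+162 = (2)(a^3+7a^2-20a-96) + (6a^2+136a+354)
  a^3+7a^2-20a-96 = ((1/6)a-47/18)(6a^2+136a+354) + ((2485/9)a+2485/3)
  6a^2+136a+354 = ((54/2485)a+1062/2485)((2485/9)a+2485/3) + (0)
Last nonzero remainder: (2485/9)a+2485/3. Dividing through by 2485/9 gives the monic gcd a+3.
Then lcm(f, g) = f·g / gcd(f, g); expanding and making the result monic gives the answer.

a^5+14a^4+56a^3-47a^2-1212a-2592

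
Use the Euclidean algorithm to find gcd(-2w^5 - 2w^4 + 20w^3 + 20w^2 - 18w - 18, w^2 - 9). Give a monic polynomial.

Repeated division with remainder:
  -2w^5 - 2w^4 + 20w^3 + 20w^2 - 18w - 18 = (-2w^3 - 2w^2 + 2w + 2)(w^2 - 9) + (0)
The last nonzero remainder w^2 - 9 is already monic.

w^2 - 9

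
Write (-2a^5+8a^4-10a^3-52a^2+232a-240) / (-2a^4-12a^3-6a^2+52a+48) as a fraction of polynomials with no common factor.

By polynomial division,
  -2a^5+8a^4-10a^3-52a^2+232a-240 = (a-10)(-2a^4-12a^3-6a^2+52a+48) + (-124a^3-164a^2+704a+240)
  -2a^4-12a^3-6a^2+52a+48 = ((1/62)a+145/1922)(-124a^3-164a^2+704a+240) + (-(4788/961)a^2-(4788/961)a+28728/961)
  -124a^3-164a^2+704a+240 = ((29791/1197)a+9610/1197)(-(4788/961)a^2-(4788/961)a+28728/961) + (0)
Last nonzero remainder: -(4788/961)a^2-(4788/961)a+28728/961. Dividing through by -4788/961 gives the monic gcd a^2+a-6.
Cancel a^2+a-6 from numerator and denominator to get the reduced form.

(a^3-5a^2+16a-20)/(a^2+5a+4)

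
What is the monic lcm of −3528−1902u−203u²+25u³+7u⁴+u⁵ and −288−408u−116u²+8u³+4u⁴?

Repeated division with remainder:
  u⁵+7u⁴+25u³−203u²−1902u−3528 = ((1/4)u+5/4)(4u⁴+8u³−116u²−408u−288) + (44u³+44u²−1320u−3168)
  4u⁴+8u³−116u²−408u−288 = ((1/11)u+1/11)(44u³+44u²−1320u−3168) + (0)
Last nonzero remainder: 44u³+44u²−1320u−3168. Dividing through by 44 gives the monic gcd u³+u²−30u−72.
Then lcm(f, g) = f·g / gcd(f, g); expanding and making the result monic gives the answer.

−3528−5430u−2105u²−178u³+32u⁴+8u⁵+u⁶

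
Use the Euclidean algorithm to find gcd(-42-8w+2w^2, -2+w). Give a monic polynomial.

1

Repeated division with remainder:
  2w^2-8w-42 = (2w-4)(w-2) + (-50)
  w-2 = (-(1/50)w+1/25)(-50) + (0)
The last nonzero remainder is the constant -50, so the polynomials are coprime and gcd = 1.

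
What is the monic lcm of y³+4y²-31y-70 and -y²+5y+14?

y⁴-3y³-59y²+147y+490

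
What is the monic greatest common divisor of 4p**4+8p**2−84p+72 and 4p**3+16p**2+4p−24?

p−1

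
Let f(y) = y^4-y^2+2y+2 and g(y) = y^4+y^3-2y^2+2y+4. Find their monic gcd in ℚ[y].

Euclidean algorithm in ℚ[y]:
  y^4-y^2+2y+2 = (y^4+y^3-2y^2+2y+4) + (-y^3+y^2-2)
  y^4+y^3-2y^2+2y+4 = (-y-2)(-y^3+y^2-2) + (0)
Last nonzero remainder: -y^3+y^2-2. Dividing through by -1 gives the monic gcd y^3-y^2+2.

y^3-y^2+2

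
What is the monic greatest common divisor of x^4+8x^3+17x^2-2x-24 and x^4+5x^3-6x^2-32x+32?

x^2+3x-4

Euclidean algorithm in ℚ[x]:
  x^4+8x^3+17x^2-2x-24 = (x^4+5x^3-6x^2-32x+32) + (3x^3+23x^2+30x-56)
  x^4+5x^3-6x^2-32x+32 = ((1/3)x-8/9)(3x^3+23x^2+30x-56) + ((40/9)x^2+(40/3)x-160/9)
  3x^3+23x^2+30x-56 = ((27/40)x+63/20)((40/9)x^2+(40/3)x-160/9) + (0)
Last nonzero remainder: (40/9)x^2+(40/3)x-160/9. Dividing through by 40/9 gives the monic gcd x^2+3x-4.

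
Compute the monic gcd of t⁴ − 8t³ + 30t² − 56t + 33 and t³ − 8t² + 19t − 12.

t² − 4t + 3

By polynomial division,
  t⁴ − 8t³ + 30t² − 56t + 33 = (t)(t³ − 8t² + 19t − 12) + (11t² − 44t + 33)
  t³ − 8t² + 19t − 12 = ((1/11)t − 4/11)(11t² − 44t + 33) + (0)
Last nonzero remainder: 11t² − 44t + 33. Dividing through by 11 gives the monic gcd t² − 4t + 3.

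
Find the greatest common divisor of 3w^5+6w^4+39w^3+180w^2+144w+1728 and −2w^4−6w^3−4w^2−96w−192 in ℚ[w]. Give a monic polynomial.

w^3+w^2+48

Repeated division with remainder:
  3w^5+6w^4+39w^3+180w^2+144w+1728 = (−(3/2)w+3/2)(−2w^4−6w^3−4w^2−96w−192) + (42w^3+42w^2+2016)
  −2w^4−6w^3−4w^2−96w−192 = (−(1/21)w−2/21)(42w^3+42w^2+2016) + (0)
Last nonzero remainder: 42w^3+42w^2+2016. Dividing through by 42 gives the monic gcd w^3+w^2+48.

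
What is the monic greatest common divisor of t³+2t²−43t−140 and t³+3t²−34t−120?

t²+9t+20

Repeated division with remainder:
  t³+2t²−43t−140 = (t³+3t²−34t−120) + (−t²−9t−20)
  t³+3t²−34t−120 = (−t+6)(−t²−9t−20) + (0)
Last nonzero remainder: −t²−9t−20. Dividing through by −1 gives the monic gcd t²+9t+20.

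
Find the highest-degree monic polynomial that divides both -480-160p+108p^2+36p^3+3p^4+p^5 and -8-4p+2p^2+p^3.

Apply the Euclidean algorithm:
  p^5+3p^4+36p^3+108p^2-160p-480 = (p^2+p+38)(p^3+2p^2-4p-8) + (44p^2-176)
  p^3+2p^2-4p-8 = ((1/44)p+1/22)(44p^2-176) + (0)
Last nonzero remainder: 44p^2-176. Dividing through by 44 gives the monic gcd p^2-4.

-4+p^2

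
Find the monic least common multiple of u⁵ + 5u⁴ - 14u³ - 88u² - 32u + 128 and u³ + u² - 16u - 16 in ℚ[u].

u⁶ + 6u⁵ - 9u⁴ - 102u³ - 120u² + 96u + 128

By polynomial division,
  u⁵ + 5u⁴ - 14u³ - 88u² - 32u + 128 = (u² + 4u - 2)(u³ + u² - 16u - 16) + (-6u² + 96)
  u³ + u² - 16u - 16 = (-(1/6)u - 1/6)(-6u² + 96) + (0)
Last nonzero remainder: -6u² + 96. Dividing through by -6 gives the monic gcd u² - 16.
Then lcm(f, g) = f·g / gcd(f, g); expanding and making the result monic gives the answer.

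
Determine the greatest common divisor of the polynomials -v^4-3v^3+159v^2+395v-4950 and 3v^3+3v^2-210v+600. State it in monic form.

v^2+5v-50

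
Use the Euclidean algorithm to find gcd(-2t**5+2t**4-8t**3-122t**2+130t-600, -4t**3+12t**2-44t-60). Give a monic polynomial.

t**2-4t+15

Euclidean algorithm in ℚ[t]:
  -2t**5+2t**4-8t**3-122t**2+130t-600 = ((1/2)t**2+t-1/2)(-4t**3+12t**2-44t-60) + (-42t**2+168t-630)
  -4t**3+12t**2-44t-60 = ((2/21)t+2/21)(-42t**2+168t-630) + (0)
Last nonzero remainder: -42t**2+168t-630. Dividing through by -42 gives the monic gcd t**2-4t+15.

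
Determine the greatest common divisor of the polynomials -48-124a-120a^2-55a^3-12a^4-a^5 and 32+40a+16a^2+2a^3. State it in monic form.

16+20a+8a^2+a^3

By polynomial division,
  -a^5-12a^4-55a^3-120a^2-124a-48 = (-(1/2)a^2-2a-3/2)(2a^3+16a^2+40a+32) + (0)
Last nonzero remainder: 2a^3+16a^2+40a+32. Dividing through by 2 gives the monic gcd a^3+8a^2+20a+16.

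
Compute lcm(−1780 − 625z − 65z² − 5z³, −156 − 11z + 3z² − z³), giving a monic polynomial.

13884 + 2383z − 12z² + 73z³ + 6z⁴ + z⁵

Apply the Euclidean algorithm:
  −5z³ − 65z² − 625z − 1780 = (5)(−z³ + 3z² − 11z − 156) + (−80z² − 570z − 1000)
  −z³ + 3z² − 11z − 156 = ((1/80)z − 81/640)(−80z² − 570z − 1000) + (−(4521/64)z − 4521/16)
  −80z² − 570z − 1000 = ((5120/4521)z + 16000/4521)(−(4521/64)z − 4521/16) + (0)
Last nonzero remainder: −(4521/64)z − 4521/16. Dividing through by −4521/64 gives the monic gcd z + 4.
Then lcm(f, g) = f·g / gcd(f, g); expanding and making the result monic gives the answer.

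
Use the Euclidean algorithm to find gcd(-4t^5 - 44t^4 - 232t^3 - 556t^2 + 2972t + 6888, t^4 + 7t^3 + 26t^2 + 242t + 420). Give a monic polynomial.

Apply the Euclidean algorithm:
  -4t^5 - 44t^4 - 232t^3 - 556t^2 + 2972t + 6888 = (-4t - 16)(t^4 + 7t^3 + 26t^2 + 242t + 420) + (-16t^3 + 828t^2 + 8524t + 13608)
  t^4 + 7t^3 + 26t^2 + 242t + 420 = (-(1/16)t - 235/64)(-16t^3 + 828t^2 + 8524t + 13608) + ((57585/16)t^2 + (518265/16)t + 403095/8)
  -16t^3 + 828t^2 + 8524t + 13608 = (-(256/57585)t + 5184/19195)((57585/16)t^2 + (518265/16)t + 403095/8) + (0)
Last nonzero remainder: (57585/16)t^2 + (518265/16)t + 403095/8. Dividing through by 57585/16 gives the monic gcd t^2 + 9t + 14.

t^2 + 9t + 14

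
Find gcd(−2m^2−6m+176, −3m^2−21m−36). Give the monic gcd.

By polynomial division,
  −2m^2−6m+176 = (2/3)(−3m^2−21m−36) + (8m+200)
  −3m^2−21m−36 = (−(3/8)m+27/4)(8m+200) + (−1386)
  8m+200 = (−(4/693)m−100/693)(−1386) + (0)
The last nonzero remainder is the constant −1386, so the polynomials are coprime and gcd = 1.

1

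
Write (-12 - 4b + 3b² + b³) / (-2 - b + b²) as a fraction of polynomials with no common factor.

(6 + 5b + b²)/(1 + b)

Apply the Euclidean algorithm:
  b³ + 3b² - 4b - 12 = (b + 4)(b² - b - 2) + (2b - 4)
  b² - b - 2 = ((1/2)b + 1/2)(2b - 4) + (0)
Last nonzero remainder: 2b - 4. Dividing through by 2 gives the monic gcd b - 2.
Cancel b - 2 from numerator and denominator to get the reduced form.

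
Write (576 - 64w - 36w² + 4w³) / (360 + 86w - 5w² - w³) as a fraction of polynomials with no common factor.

(16 - 4w)/(10 + w)

Repeated division with remainder:
  4w³ - 36w² - 64w + 576 = (-4)(-w³ - 5w² + 86w + 360) + (-56w² + 280w + 2016)
  -w³ - 5w² + 86w + 360 = ((1/56)w + 5/28)(-56w² + 280w + 2016) + (0)
Last nonzero remainder: -56w² + 280w + 2016. Dividing through by -56 gives the monic gcd w² - 5w - 36.
Cancel w² - 5w - 36 from numerator and denominator to get the reduced form.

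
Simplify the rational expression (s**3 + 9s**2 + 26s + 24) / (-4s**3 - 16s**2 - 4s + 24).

(-s - 4)/(4s - 4)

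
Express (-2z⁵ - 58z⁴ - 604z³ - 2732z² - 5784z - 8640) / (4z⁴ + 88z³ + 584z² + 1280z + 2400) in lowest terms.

(-z² - 17z - 72)/(2z + 20)

Repeated division with remainder:
  -2z⁵ - 58z⁴ - 604z³ - 2732z² - 5784z - 8640 = (-(1/2)z - 7/2)(4z⁴ + 88z³ + 584z² + 1280z + 2400) + (-4z³ - 48z² - 104z - 240)
  4z⁴ + 88z³ + 584z² + 1280z + 2400 = (-z - 10)(-4z³ - 48z² - 104z - 240) + (0)
Last nonzero remainder: -4z³ - 48z² - 104z - 240. Dividing through by -4 gives the monic gcd z³ + 12z² + 26z + 60.
Cancel z³ + 12z² + 26z + 60 from numerator and denominator to get the reduced form.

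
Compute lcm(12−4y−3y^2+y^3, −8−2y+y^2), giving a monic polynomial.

−48+28y+8y^2−7y^3+y^4

By polynomial division,
  y^3−3y^2−4y+12 = (y−1)(y^2−2y−8) + (2y+4)
  y^2−2y−8 = ((1/2)y−2)(2y+4) + (0)
Last nonzero remainder: 2y+4. Dividing through by 2 gives the monic gcd y+2.
Then lcm(f, g) = f·g / gcd(f, g); expanding and making the result monic gives the answer.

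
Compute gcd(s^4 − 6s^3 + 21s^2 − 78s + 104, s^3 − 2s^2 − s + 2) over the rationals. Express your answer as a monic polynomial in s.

s − 2

By polynomial division,
  s^4 − 6s^3 + 21s^2 − 78s + 104 = (s − 4)(s^3 − 2s^2 − s + 2) + (14s^2 − 84s + 112)
  s^3 − 2s^2 − s + 2 = ((1/14)s + 2/7)(14s^2 − 84s + 112) + (15s − 30)
  14s^2 − 84s + 112 = ((14/15)s − 56/15)(15s − 30) + (0)
Last nonzero remainder: 15s − 30. Dividing through by 15 gives the monic gcd s − 2.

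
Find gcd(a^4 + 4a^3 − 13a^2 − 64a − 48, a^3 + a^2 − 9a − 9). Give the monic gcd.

Repeated division with remainder:
  a^4 + 4a^3 − 13a^2 − 64a − 48 = (a + 3)(a^3 + a^2 − 9a − 9) + (−7a^2 − 28a − 21)
  a^3 + a^2 − 9a − 9 = (−(1/7)a + 3/7)(−7a^2 − 28a − 21) + (0)
Last nonzero remainder: −7a^2 − 28a − 21. Dividing through by −7 gives the monic gcd a^2 + 4a + 3.

a^2 + 4a + 3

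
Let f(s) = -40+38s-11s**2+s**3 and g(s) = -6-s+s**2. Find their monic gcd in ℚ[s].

By polynomial division,
  s**3-11s**2+38s-40 = (s-10)(s**2-s-6) + (34s-100)
  s**2-s-6 = ((1/34)s+33/578)(34s-100) + (-84/289)
  34s-100 = (-(4913/42)s+7225/21)(-84/289) + (0)
The last nonzero remainder is the constant -84/289, so the polynomials are coprime and gcd = 1.

1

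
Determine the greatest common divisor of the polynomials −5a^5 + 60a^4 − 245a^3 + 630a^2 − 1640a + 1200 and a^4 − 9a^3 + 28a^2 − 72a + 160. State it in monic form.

a^3 − 5a^2 + 8a − 40

Euclidean algorithm in ℚ[a]:
  −5a^5 + 60a^4 − 245a^3 + 630a^2 − 1640a + 1200 = (−5a + 15)(a^4 − 9a^3 + 28a^2 − 72a + 160) + (30a^3 − 150a^2 + 240a − 1200)
  a^4 − 9a^3 + 28a^2 − 72a + 160 = ((1/30)a − 2/15)(30a^3 − 150a^2 + 240a − 1200) + (0)
Last nonzero remainder: 30a^3 − 150a^2 + 240a − 1200. Dividing through by 30 gives the monic gcd a^3 − 5a^2 + 8a − 40.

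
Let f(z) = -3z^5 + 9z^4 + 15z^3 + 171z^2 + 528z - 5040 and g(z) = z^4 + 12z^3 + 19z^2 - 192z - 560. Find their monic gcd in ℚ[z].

By polynomial division,
  -3z^5 + 9z^4 + 15z^3 + 171z^2 + 528z - 5040 = (-3z + 45)(z^4 + 12z^3 + 19z^2 - 192z - 560) + (-468z^3 - 1260z^2 + 7488z + 20160)
  z^4 + 12z^3 + 19z^2 - 192z - 560 = (-(1/468)z - 121/6084)(-468z^3 - 1260z^2 + 7488z + 20160) + ((1680/169)z^2 - 26880/169)
  -468z^3 - 1260z^2 + 7488z + 20160 = (-(6591/140)z - 507/4)((1680/169)z^2 - 26880/169) + (0)
Last nonzero remainder: (1680/169)z^2 - 26880/169. Dividing through by 1680/169 gives the monic gcd z^2 - 16.

z^2 - 16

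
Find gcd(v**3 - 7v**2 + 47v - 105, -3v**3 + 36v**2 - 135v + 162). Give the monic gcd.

By polynomial division,
  v**3 - 7v**2 + 47v - 105 = (-1/3)(-3v**3 + 36v**2 - 135v + 162) + (5v**2 + 2v - 51)
  -3v**3 + 36v**2 - 135v + 162 = (-(3/5)v + 186/25)(5v**2 + 2v - 51) + (-(4512/25)v + 13536/25)
  5v**2 + 2v - 51 = (-(125/4512)v - 425/4512)(-(4512/25)v + 13536/25) + (0)
Last nonzero remainder: -(4512/25)v + 13536/25. Dividing through by -4512/25 gives the monic gcd v - 3.

v - 3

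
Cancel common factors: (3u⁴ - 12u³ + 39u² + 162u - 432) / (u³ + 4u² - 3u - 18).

Repeated division with remainder:
  3u⁴ - 12u³ + 39u² + 162u - 432 = (3u - 24)(u³ + 4u² - 3u - 18) + (144u² + 144u - 864)
  u³ + 4u² - 3u - 18 = ((1/144)u + 1/48)(144u² + 144u - 864) + (0)
Last nonzero remainder: 144u² + 144u - 864. Dividing through by 144 gives the monic gcd u² + u - 6.
Cancel u² + u - 6 from numerator and denominator to get the reduced form.

(3u² - 15u + 72)/(u + 3)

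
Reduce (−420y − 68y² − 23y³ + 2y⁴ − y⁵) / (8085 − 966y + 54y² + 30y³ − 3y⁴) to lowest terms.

Apply the Euclidean algorithm:
  −y⁵ + 2y⁴ − 23y³ − 68y² − 420y = ((1/3)y + 8/3)(−3y⁴ + 30y³ + 54y² − 966y + 8085) + (−121y³ + 110y² − 539y − 21560)
  −3y⁴ + 30y³ + 54y² − 966y + 8085 = ((3/121)y − 300/1331)(−121y³ + 110y² − 539y − 21560) + ((11151/121)y² − (66906/121)y + 390285/121)
  −121y³ + 110y² − 539y − 21560 = (−(14641/11151)y − 10648/1593)((11151/121)y² − (66906/121)y + 390285/121) + (0)
Last nonzero remainder: (11151/121)y² − (66906/121)y + 390285/121. Dividing through by 11151/121 gives the monic gcd y² − 6y + 35.
Cancel y² − 6y + 35 from numerator and denominator to get the reduced form.

(12y + 4y² + y³)/(−231 − 12y + 3y²)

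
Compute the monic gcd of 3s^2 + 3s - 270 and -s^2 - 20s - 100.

s + 10

Apply the Euclidean algorithm:
  3s^2 + 3s - 270 = (-3)(-s^2 - 20s - 100) + (-57s - 570)
  -s^2 - 20s - 100 = ((1/57)s + 10/57)(-57s - 570) + (0)
Last nonzero remainder: -57s - 570. Dividing through by -57 gives the monic gcd s + 10.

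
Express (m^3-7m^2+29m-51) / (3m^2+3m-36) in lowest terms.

By polynomial division,
  m^3-7m^2+29m-51 = ((1/3)m-8/3)(3m^2+3m-36) + (49m-147)
  3m^2+3m-36 = ((3/49)m+12/49)(49m-147) + (0)
Last nonzero remainder: 49m-147. Dividing through by 49 gives the monic gcd m-3.
Cancel m-3 from numerator and denominator to get the reduced form.

(m^2-4m+17)/(3m+12)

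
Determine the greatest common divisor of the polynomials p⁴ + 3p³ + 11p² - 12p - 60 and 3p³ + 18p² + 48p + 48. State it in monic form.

p + 2

Apply the Euclidean algorithm:
  p⁴ + 3p³ + 11p² - 12p - 60 = ((1/3)p - 1)(3p³ + 18p² + 48p + 48) + (13p² + 20p - 12)
  3p³ + 18p² + 48p + 48 = ((3/13)p + 174/169)(13p² + 20p - 12) + ((5100/169)p + 10200/169)
  13p² + 20p - 12 = ((2197/5100)p - 169/850)((5100/169)p + 10200/169) + (0)
Last nonzero remainder: (5100/169)p + 10200/169. Dividing through by 5100/169 gives the monic gcd p + 2.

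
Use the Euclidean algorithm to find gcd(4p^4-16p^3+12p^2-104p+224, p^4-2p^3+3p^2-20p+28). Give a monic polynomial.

p^3+3p-14

Apply the Euclidean algorithm:
  4p^4-16p^3+12p^2-104p+224 = (4)(p^4-2p^3+3p^2-20p+28) + (-8p^3-24p+112)
  p^4-2p^3+3p^2-20p+28 = (-(1/8)p+1/4)(-8p^3-24p+112) + (0)
Last nonzero remainder: -8p^3-24p+112. Dividing through by -8 gives the monic gcd p^3+3p-14.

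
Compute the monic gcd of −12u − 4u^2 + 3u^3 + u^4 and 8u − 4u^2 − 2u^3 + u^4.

Repeated division with remainder:
  u^4 + 3u^3 − 4u^2 − 12u = (u^4 − 2u^3 − 4u^2 + 8u) + (5u^3 − 20u)
  u^4 − 2u^3 − 4u^2 + 8u = ((1/5)u − 2/5)(5u^3 − 20u) + (0)
Last nonzero remainder: 5u^3 − 20u. Dividing through by 5 gives the monic gcd u^3 − 4u.

−4u + u^3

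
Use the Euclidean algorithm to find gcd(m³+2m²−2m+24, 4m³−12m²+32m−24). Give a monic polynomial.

m²−2m+6

Repeated division with remainder:
  m³+2m²−2m+24 = (1/4)(4m³−12m²+32m−24) + (5m²−10m+30)
  4m³−12m²+32m−24 = ((4/5)m−4/5)(5m²−10m+30) + (0)
Last nonzero remainder: 5m²−10m+30. Dividing through by 5 gives the monic gcd m²−2m+6.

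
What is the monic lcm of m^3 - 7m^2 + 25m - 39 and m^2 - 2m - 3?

m^4 - 6m^3 + 18m^2 - 14m - 39

Apply the Euclidean algorithm:
  m^3 - 7m^2 + 25m - 39 = (m - 5)(m^2 - 2m - 3) + (18m - 54)
  m^2 - 2m - 3 = ((1/18)m + 1/18)(18m - 54) + (0)
Last nonzero remainder: 18m - 54. Dividing through by 18 gives the monic gcd m - 3.
Then lcm(f, g) = f·g / gcd(f, g); expanding and making the result monic gives the answer.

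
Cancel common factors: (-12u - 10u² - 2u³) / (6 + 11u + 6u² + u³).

(-2u)/(1 + u)

Repeated division with remainder:
  -2u³ - 10u² - 12u = (-2)(u³ + 6u² + 11u + 6) + (2u² + 10u + 12)
  u³ + 6u² + 11u + 6 = ((1/2)u + 1/2)(2u² + 10u + 12) + (0)
Last nonzero remainder: 2u² + 10u + 12. Dividing through by 2 gives the monic gcd u² + 5u + 6.
Cancel u² + 5u + 6 from numerator and denominator to get the reduced form.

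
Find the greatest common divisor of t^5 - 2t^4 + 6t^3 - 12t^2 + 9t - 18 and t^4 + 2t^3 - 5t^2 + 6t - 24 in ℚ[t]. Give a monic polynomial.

t^3 - 2t^2 + 3t - 6

Repeated division with remainder:
  t^5 - 2t^4 + 6t^3 - 12t^2 + 9t - 18 = (t - 4)(t^4 + 2t^3 - 5t^2 + 6t - 24) + (19t^3 - 38t^2 + 57t - 114)
  t^4 + 2t^3 - 5t^2 + 6t - 24 = ((1/19)t + 4/19)(19t^3 - 38t^2 + 57t - 114) + (0)
Last nonzero remainder: 19t^3 - 38t^2 + 57t - 114. Dividing through by 19 gives the monic gcd t^3 - 2t^2 + 3t - 6.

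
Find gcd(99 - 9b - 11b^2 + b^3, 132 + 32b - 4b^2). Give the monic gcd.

-33 - 8b + b^2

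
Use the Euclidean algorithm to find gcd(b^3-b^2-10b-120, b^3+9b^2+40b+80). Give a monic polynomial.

b^2+5b+20

Apply the Euclidean algorithm:
  b^3-b^2-10b-120 = (b^3+9b^2+40b+80) + (-10b^2-50b-200)
  b^3+9b^2+40b+80 = (-(1/10)b-2/5)(-10b^2-50b-200) + (0)
Last nonzero remainder: -10b^2-50b-200. Dividing through by -10 gives the monic gcd b^2+5b+20.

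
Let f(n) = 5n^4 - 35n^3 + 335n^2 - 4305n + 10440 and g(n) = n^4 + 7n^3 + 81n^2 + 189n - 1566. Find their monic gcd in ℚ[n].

n^3 + n^2 + 75n - 261

By polynomial division,
  5n^4 - 35n^3 + 335n^2 - 4305n + 10440 = (5)(n^4 + 7n^3 + 81n^2 + 189n - 1566) + (-70n^3 - 70n^2 - 5250n + 18270)
  n^4 + 7n^3 + 81n^2 + 189n - 1566 = (-(1/70)n - 3/35)(-70n^3 - 70n^2 - 5250n + 18270) + (0)
Last nonzero remainder: -70n^3 - 70n^2 - 5250n + 18270. Dividing through by -70 gives the monic gcd n^3 + n^2 + 75n - 261.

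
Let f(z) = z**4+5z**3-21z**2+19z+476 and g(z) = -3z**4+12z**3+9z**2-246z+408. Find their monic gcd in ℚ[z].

Repeated division with remainder:
  z**4+5z**3-21z**2+19z+476 = (-1/3)(-3z**4+12z**3+9z**2-246z+408) + (9z**3-18z**2-63z+612)
  -3z**4+12z**3+9z**2-246z+408 = (-(1/3)z+2/3)(9z**3-18z**2-63z+612) + (0)
Last nonzero remainder: 9z**3-18z**2-63z+612. Dividing through by 9 gives the monic gcd z**3-2z**2-7z+68.

z**3-2z**2-7z+68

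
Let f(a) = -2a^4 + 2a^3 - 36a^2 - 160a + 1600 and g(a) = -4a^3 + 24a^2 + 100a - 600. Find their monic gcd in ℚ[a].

a + 5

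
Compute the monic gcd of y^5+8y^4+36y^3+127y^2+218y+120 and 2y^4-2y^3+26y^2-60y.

Repeated division with remainder:
  y^5+8y^4+36y^3+127y^2+218y+120 = ((1/2)y+9/2)(2y^4-2y^3+26y^2-60y) + (32y^3+40y^2+488y+120)
  2y^4-2y^3+26y^2-60y = ((1/16)y-9/64)(32y^3+40y^2+488y+120) + ((9/8)y^2+(9/8)y+135/8)
  32y^3+40y^2+488y+120 = ((256/9)y+64/9)((9/8)y^2+(9/8)y+135/8) + (0)
Last nonzero remainder: (9/8)y^2+(9/8)y+135/8. Dividing through by 9/8 gives the monic gcd y^2+y+15.

y^2+y+15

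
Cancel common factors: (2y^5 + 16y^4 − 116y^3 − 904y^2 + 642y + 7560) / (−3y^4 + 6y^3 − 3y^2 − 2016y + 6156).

(−2y^3 − 4y^2 + 86y + 280)/(3y^2 − 24y + 228)

Repeated division with remainder:
  2y^5 + 16y^4 − 116y^3 − 904y^2 + 642y + 7560 = (−(2/3)y − 20/3)(−3y^4 + 6y^3 − 3y^2 − 2016y + 6156) + (−78y^3 − 2268y^2 − 8694y + 48600)
  −3y^4 + 6y^3 − 3y^2 − 2016y + 6156 = ((1/26)y − 202/169)(−78y^3 − 2268y^2 − 8694y + 48600) + (−(402132/169)y^2 − (2412792/169)y + 10857564/169)
  −78y^3 − 2268y^2 − 8694y + 48600 = ((2197/67022)y + 25350/33511)(−(402132/169)y^2 − (2412792/169)y + 10857564/169) + (0)
Last nonzero remainder: −(402132/169)y^2 − (2412792/169)y + 10857564/169. Dividing through by −402132/169 gives the monic gcd y^2 + 6y − 27.
Cancel y^2 + 6y − 27 from numerator and denominator to get the reduced form.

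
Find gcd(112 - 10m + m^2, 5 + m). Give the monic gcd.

Repeated division with remainder:
  m^2 - 10m + 112 = (m - 15)(m + 5) + (187)
  m + 5 = ((1/187)m + 5/187)(187) + (0)
The last nonzero remainder is the constant 187, so the polynomials are coprime and gcd = 1.

1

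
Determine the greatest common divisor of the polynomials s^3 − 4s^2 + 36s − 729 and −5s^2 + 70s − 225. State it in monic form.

Repeated division with remainder:
  s^3 − 4s^2 + 36s − 729 = (−(1/5)s − 2)(−5s^2 + 70s − 225) + (131s − 1179)
  −5s^2 + 70s − 225 = (−(5/131)s + 25/131)(131s − 1179) + (0)
Last nonzero remainder: 131s − 1179. Dividing through by 131 gives the monic gcd s − 9.

s − 9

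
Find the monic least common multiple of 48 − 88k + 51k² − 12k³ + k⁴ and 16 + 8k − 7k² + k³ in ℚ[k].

48 − 40k − 37k² + 39k³ − 11k⁴ + k⁵

Euclidean algorithm in ℚ[k]:
  k⁴ − 12k³ + 51k² − 88k + 48 = (k − 5)(k³ − 7k² + 8k + 16) + (8k² − 64k + 128)
  k³ − 7k² + 8k + 16 = ((1/8)k + 1/8)(8k² − 64k + 128) + (0)
Last nonzero remainder: 8k² − 64k + 128. Dividing through by 8 gives the monic gcd k² − 8k + 16.
Then lcm(f, g) = f·g / gcd(f, g); expanding and making the result monic gives the answer.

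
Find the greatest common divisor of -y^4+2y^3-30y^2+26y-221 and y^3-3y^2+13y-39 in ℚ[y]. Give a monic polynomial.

Euclidean algorithm in ℚ[y]:
  -y^4+2y^3-30y^2+26y-221 = (-y-1)(y^3-3y^2+13y-39) + (-20y^2-260)
  y^3-3y^2+13y-39 = (-(1/20)y+3/20)(-20y^2-260) + (0)
Last nonzero remainder: -20y^2-260. Dividing through by -20 gives the monic gcd y^2+13.

y^2+13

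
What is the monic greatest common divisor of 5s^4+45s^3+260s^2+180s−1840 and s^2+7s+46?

s^2+7s+46

Repeated division with remainder:
  5s^4+45s^3+260s^2+180s−1840 = (5s^2+10s−40)(s^2+7s+46) + (0)
The last nonzero remainder s^2+7s+46 is already monic.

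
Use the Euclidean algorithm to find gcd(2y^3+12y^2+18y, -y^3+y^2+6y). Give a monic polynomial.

y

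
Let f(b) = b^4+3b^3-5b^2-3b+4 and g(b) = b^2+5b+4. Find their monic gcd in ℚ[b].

By polynomial division,
  b^4+3b^3-5b^2-3b+4 = (b^2-2b+1)(b^2+5b+4) + (0)
The last nonzero remainder b^2+5b+4 is already monic.

b^2+5b+4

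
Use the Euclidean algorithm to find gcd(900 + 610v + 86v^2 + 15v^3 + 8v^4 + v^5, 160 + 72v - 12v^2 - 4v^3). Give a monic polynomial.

10 + 7v + v^2

Repeated division with remainder:
  v^5 + 8v^4 + 15v^3 + 86v^2 + 610v + 900 = (-(1/4)v^2 - (5/4)v - 9/2)(-4v^3 - 12v^2 + 72v + 160) + (162v^2 + 1134v + 1620)
  -4v^3 - 12v^2 + 72v + 160 = (-(2/81)v + 8/81)(162v^2 + 1134v + 1620) + (0)
Last nonzero remainder: 162v^2 + 1134v + 1620. Dividing through by 162 gives the monic gcd v^2 + 7v + 10.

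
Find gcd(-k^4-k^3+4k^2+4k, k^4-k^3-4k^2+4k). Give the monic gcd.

k^3-4k

Euclidean algorithm in ℚ[k]:
  -k^4-k^3+4k^2+4k = (-1)(k^4-k^3-4k^2+4k) + (-2k^3+8k)
  k^4-k^3-4k^2+4k = (-(1/2)k+1/2)(-2k^3+8k) + (0)
Last nonzero remainder: -2k^3+8k. Dividing through by -2 gives the monic gcd k^3-4k.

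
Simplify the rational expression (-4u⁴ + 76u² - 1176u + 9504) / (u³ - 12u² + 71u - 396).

(-4u² - 12u + 216)/(u - 9)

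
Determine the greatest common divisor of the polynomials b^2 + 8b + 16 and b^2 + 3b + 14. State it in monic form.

Repeated division with remainder:
  b^2 + 8b + 16 = (b^2 + 3b + 14) + (5b + 2)
  b^2 + 3b + 14 = ((1/5)b + 13/25)(5b + 2) + (324/25)
  5b + 2 = ((125/324)b + 25/162)(324/25) + (0)
The last nonzero remainder is the constant 324/25, so the polynomials are coprime and gcd = 1.

1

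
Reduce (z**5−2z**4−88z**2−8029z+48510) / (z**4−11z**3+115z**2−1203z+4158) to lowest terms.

Repeated division with remainder:
  z**5−2z**4−88z**2−8029z+48510 = (z+9)(z**4−11z**3+115z**2−1203z+4158) + (−16z**3+80z**2−1360z+11088)
  z**4−11z**3+115z**2−1203z+4158 = (−(1/16)z+3/8)(−16z**3+80z**2−1360z+11088) + (0)
Last nonzero remainder: −16z**3+80z**2−1360z+11088. Dividing through by −16 gives the monic gcd z**3−5z**2+85z−693.
Cancel z**3−5z**2+85z−693 from numerator and denominator to get the reduced form.

(z**2+3z−70)/(z−6)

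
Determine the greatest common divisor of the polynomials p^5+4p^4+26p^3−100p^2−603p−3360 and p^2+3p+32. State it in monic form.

p^2+3p+32

Apply the Euclidean algorithm:
  p^5+4p^4+26p^3−100p^2−603p−3360 = (p^3+p^2−9p−105)(p^2+3p+32) + (0)
The last nonzero remainder p^2+3p+32 is already monic.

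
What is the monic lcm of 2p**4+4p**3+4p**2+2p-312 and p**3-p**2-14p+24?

p**5-2p**3-3p**2-158p+312

Euclidean algorithm in ℚ[p]:
  2p**4+4p**3+4p**2+2p-312 = (2p+6)(p**3-p**2-14p+24) + (38p**2+38p-456)
  p**3-p**2-14p+24 = ((1/38)p-1/19)(38p**2+38p-456) + (0)
Last nonzero remainder: 38p**2+38p-456. Dividing through by 38 gives the monic gcd p**2+p-12.
Then lcm(f, g) = f·g / gcd(f, g); expanding and making the result monic gives the answer.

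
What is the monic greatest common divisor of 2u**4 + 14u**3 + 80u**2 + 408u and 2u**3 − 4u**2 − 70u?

u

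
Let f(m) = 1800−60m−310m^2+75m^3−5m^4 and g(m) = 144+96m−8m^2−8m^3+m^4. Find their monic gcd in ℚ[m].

72+12m−10m^2+m^3

Apply the Euclidean algorithm:
  −5m^4+75m^3−310m^2−60m+1800 = (−5)(m^4−8m^3−8m^2+96m+144) + (35m^3−350m^2+420m+2520)
  m^4−8m^3−8m^2+96m+144 = ((1/35)m+2/35)(35m^3−350m^2+420m+2520) + (0)
Last nonzero remainder: 35m^3−350m^2+420m+2520. Dividing through by 35 gives the monic gcd m^3−10m^2+12m+72.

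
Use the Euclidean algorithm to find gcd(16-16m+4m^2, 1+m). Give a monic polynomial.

Euclidean algorithm in ℚ[m]:
  4m^2-16m+16 = (4m-20)(m+1) + (36)
  m+1 = ((1/36)m+1/36)(36) + (0)
The last nonzero remainder is the constant 36, so the polynomials are coprime and gcd = 1.

1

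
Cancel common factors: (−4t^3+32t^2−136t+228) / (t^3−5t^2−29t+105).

By polynomial division,
  −4t^3+32t^2−136t+228 = (−4)(t^3−5t^2−29t+105) + (12t^2−252t+648)
  t^3−5t^2−29t+105 = ((1/12)t+4/3)(12t^2−252t+648) + (253t−759)
  12t^2−252t+648 = ((12/253)t−216/253)(253t−759) + (0)
Last nonzero remainder: 253t−759. Dividing through by 253 gives the monic gcd t−3.
Cancel t−3 from numerator and denominator to get the reduced form.

(−4t^2+20t−76)/(t^2−2t−35)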